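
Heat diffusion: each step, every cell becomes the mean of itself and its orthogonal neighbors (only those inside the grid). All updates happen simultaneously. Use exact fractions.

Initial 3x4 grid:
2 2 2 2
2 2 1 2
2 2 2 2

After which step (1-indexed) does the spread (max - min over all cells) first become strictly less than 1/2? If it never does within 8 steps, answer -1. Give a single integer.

Answer: 1

Derivation:
Step 1: max=2, min=7/4, spread=1/4
  -> spread < 1/2 first at step 1
Step 2: max=2, min=177/100, spread=23/100
Step 3: max=787/400, min=8789/4800, spread=131/960
Step 4: max=14009/7200, min=79849/43200, spread=841/8640
Step 5: max=2786627/1440000, min=32017949/17280000, spread=56863/691200
Step 6: max=24930457/12960000, min=289505659/155520000, spread=386393/6220800
Step 7: max=9947641187/5184000000, min=116022276869/62208000000, spread=26795339/497664000
Step 8: max=594993850333/311040000000, min=6981144285871/3732480000000, spread=254051069/5971968000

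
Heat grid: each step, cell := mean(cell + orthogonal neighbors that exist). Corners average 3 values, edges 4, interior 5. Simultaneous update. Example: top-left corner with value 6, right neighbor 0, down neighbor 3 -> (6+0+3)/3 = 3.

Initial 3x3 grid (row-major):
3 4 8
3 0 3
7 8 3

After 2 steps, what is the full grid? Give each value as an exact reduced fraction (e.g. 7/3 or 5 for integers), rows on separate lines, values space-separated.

After step 1:
  10/3 15/4 5
  13/4 18/5 7/2
  6 9/2 14/3
After step 2:
  31/9 941/240 49/12
  971/240 93/25 503/120
  55/12 563/120 38/9

Answer: 31/9 941/240 49/12
971/240 93/25 503/120
55/12 563/120 38/9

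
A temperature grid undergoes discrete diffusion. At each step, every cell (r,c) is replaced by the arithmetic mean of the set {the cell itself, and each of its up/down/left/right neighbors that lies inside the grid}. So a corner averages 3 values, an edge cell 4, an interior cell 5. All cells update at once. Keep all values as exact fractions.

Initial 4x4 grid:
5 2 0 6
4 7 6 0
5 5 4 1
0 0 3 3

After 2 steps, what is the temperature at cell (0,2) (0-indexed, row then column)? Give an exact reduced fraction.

Step 1: cell (0,2) = 7/2
Step 2: cell (0,2) = 31/10
Full grid after step 2:
  149/36 58/15 31/10 35/12
  1033/240 423/100 15/4 213/80
  877/240 183/50 159/50 683/240
  43/18 311/120 319/120 41/18

Answer: 31/10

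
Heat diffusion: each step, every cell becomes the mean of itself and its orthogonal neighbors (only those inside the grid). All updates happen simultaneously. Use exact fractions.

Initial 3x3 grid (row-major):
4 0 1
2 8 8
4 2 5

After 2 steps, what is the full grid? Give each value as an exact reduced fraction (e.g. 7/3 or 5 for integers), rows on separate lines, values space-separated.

After step 1:
  2 13/4 3
  9/2 4 11/2
  8/3 19/4 5
After step 2:
  13/4 49/16 47/12
  79/24 22/5 35/8
  143/36 197/48 61/12

Answer: 13/4 49/16 47/12
79/24 22/5 35/8
143/36 197/48 61/12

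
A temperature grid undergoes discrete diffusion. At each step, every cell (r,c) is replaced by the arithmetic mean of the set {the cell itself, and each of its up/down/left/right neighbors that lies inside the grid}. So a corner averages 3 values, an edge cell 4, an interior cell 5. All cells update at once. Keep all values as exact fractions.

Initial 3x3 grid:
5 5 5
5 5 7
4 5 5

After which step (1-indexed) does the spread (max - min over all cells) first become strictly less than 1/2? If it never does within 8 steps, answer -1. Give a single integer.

Answer: 3

Derivation:
Step 1: max=17/3, min=14/3, spread=1
Step 2: max=667/120, min=85/18, spread=301/360
Step 3: max=5837/1080, min=70823/14400, spread=21011/43200
  -> spread < 1/2 first at step 3
Step 4: max=2296303/432000, min=322009/64800, spread=448729/1296000
Step 5: max=20500373/3888000, min=19596623/3888000, spread=1205/5184
Step 6: max=1220022931/233280000, min=1181956681/233280000, spread=10151/62208
Step 7: max=72923463557/13996800000, min=71320019807/13996800000, spread=85517/746496
Step 8: max=4359496079779/839808000000, min=4291955673529/839808000000, spread=720431/8957952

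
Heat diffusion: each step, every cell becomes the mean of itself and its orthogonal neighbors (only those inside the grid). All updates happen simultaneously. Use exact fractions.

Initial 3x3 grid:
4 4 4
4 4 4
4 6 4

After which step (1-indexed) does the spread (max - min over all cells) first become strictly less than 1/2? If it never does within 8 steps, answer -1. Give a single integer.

Answer: 3

Derivation:
Step 1: max=14/3, min=4, spread=2/3
Step 2: max=547/120, min=4, spread=67/120
Step 3: max=4757/1080, min=407/100, spread=1807/5400
  -> spread < 1/2 first at step 3
Step 4: max=1885963/432000, min=11161/2700, spread=33401/144000
Step 5: max=16781933/3888000, min=1123391/270000, spread=3025513/19440000
Step 6: max=6685726867/1555200000, min=60355949/14400000, spread=53531/497664
Step 7: max=399280925849/93312000000, min=16343116051/3888000000, spread=450953/5971968
Step 8: max=23903783560603/5598720000000, min=1967248610519/466560000000, spread=3799043/71663616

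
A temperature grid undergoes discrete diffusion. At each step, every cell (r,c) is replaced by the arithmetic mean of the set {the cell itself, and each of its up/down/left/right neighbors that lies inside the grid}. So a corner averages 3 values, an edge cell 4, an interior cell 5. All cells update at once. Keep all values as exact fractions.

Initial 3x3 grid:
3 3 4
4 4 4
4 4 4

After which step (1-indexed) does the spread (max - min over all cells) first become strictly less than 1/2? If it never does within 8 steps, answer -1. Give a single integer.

Step 1: max=4, min=10/3, spread=2/3
Step 2: max=4, min=127/36, spread=17/36
  -> spread < 1/2 first at step 2
Step 3: max=709/180, min=7793/2160, spread=143/432
Step 4: max=10537/2700, min=475651/129600, spread=1205/5184
Step 5: max=278459/72000, min=28804697/7776000, spread=10151/62208
Step 6: max=74750791/19440000, min=1740570859/466560000, spread=85517/746496
Step 7: max=8929446329/2332800000, min=104902009073/27993600000, spread=720431/8957952
Step 8: max=22255838137/5832000000, min=6314849805331/1679616000000, spread=6069221/107495424

Answer: 2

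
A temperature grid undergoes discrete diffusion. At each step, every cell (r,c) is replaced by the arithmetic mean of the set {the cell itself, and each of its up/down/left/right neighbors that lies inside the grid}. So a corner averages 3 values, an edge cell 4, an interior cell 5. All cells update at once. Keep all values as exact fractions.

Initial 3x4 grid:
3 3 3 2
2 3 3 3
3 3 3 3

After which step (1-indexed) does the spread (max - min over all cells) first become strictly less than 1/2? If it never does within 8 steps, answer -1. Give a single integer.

Step 1: max=3, min=8/3, spread=1/3
  -> spread < 1/2 first at step 1
Step 2: max=3, min=653/240, spread=67/240
Step 3: max=421/144, min=2999/1080, spread=317/2160
Step 4: max=34877/12000, min=2422949/864000, spread=17639/172800
Step 5: max=7485913/2592000, min=21851359/7776000, spread=30319/388800
Step 6: max=447133147/155520000, min=1316727041/466560000, spread=61681/1166400
Step 7: max=330721433/115200000, min=79100973019/27993600000, spread=1580419/34992000
Step 8: max=1603967985707/559872000000, min=4755441805121/1679616000000, spread=7057769/209952000

Answer: 1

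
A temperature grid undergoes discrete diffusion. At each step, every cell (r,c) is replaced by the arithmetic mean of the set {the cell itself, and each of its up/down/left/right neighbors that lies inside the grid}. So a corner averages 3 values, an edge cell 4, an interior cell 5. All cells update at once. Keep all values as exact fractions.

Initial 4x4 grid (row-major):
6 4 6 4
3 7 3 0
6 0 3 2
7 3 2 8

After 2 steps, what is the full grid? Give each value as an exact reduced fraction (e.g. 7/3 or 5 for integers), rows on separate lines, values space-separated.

Answer: 187/36 133/30 257/60 59/18
517/120 89/20 157/50 379/120
559/120 81/25 337/100 23/8
37/9 121/30 13/4 15/4

Derivation:
After step 1:
  13/3 23/4 17/4 10/3
  11/2 17/5 19/5 9/4
  4 19/5 2 13/4
  16/3 3 4 4
After step 2:
  187/36 133/30 257/60 59/18
  517/120 89/20 157/50 379/120
  559/120 81/25 337/100 23/8
  37/9 121/30 13/4 15/4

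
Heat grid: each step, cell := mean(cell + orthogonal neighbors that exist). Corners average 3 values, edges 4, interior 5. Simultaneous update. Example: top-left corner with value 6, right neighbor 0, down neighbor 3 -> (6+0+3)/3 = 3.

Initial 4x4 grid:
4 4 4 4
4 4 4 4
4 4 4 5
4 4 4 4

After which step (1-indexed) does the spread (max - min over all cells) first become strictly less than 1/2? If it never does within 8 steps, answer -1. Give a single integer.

Step 1: max=13/3, min=4, spread=1/3
  -> spread < 1/2 first at step 1
Step 2: max=511/120, min=4, spread=31/120
Step 3: max=4531/1080, min=4, spread=211/1080
Step 4: max=448843/108000, min=4, spread=16843/108000
Step 5: max=4026643/972000, min=36079/9000, spread=130111/972000
Step 6: max=120282367/29160000, min=2167159/540000, spread=3255781/29160000
Step 7: max=3599553691/874800000, min=2171107/540000, spread=82360351/874800000
Step 8: max=107727316891/26244000000, min=391306441/97200000, spread=2074577821/26244000000

Answer: 1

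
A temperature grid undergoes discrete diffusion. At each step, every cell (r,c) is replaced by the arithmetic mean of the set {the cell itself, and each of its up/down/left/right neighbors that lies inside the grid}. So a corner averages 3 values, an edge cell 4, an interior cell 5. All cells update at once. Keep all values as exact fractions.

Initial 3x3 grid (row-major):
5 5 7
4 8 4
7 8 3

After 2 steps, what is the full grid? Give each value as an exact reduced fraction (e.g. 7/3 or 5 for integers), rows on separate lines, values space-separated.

After step 1:
  14/3 25/4 16/3
  6 29/5 11/2
  19/3 13/2 5
After step 2:
  203/36 441/80 205/36
  57/10 601/100 649/120
  113/18 709/120 17/3

Answer: 203/36 441/80 205/36
57/10 601/100 649/120
113/18 709/120 17/3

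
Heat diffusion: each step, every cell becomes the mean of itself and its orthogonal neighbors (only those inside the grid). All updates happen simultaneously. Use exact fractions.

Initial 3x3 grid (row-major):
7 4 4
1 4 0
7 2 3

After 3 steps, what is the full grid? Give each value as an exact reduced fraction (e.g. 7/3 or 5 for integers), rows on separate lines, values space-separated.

Answer: 153/40 53939/14400 3281/1080
56839/14400 18943/6000 43939/14400
7487/2160 3997/1200 5707/2160

Derivation:
After step 1:
  4 19/4 8/3
  19/4 11/5 11/4
  10/3 4 5/3
After step 2:
  9/2 817/240 61/18
  857/240 369/100 557/240
  145/36 14/5 101/36
After step 3:
  153/40 53939/14400 3281/1080
  56839/14400 18943/6000 43939/14400
  7487/2160 3997/1200 5707/2160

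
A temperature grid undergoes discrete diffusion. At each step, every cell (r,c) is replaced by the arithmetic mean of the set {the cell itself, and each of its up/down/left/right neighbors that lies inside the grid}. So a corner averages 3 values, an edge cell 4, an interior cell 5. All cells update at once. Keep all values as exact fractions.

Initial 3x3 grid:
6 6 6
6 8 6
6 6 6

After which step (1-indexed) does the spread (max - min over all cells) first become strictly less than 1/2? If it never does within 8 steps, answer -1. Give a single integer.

Step 1: max=13/2, min=6, spread=1/2
Step 2: max=162/25, min=249/40, spread=51/200
  -> spread < 1/2 first at step 2
Step 3: max=15223/2400, min=1127/180, spread=589/7200
Step 4: max=94943/15000, min=905081/144000, spread=31859/720000
Step 5: max=54531607/8640000, min=5664721/900000, spread=751427/43200000
Step 6: max=340634687/54000000, min=3265463129/518400000, spread=23149331/2592000000
Step 7: max=196106654263/31104000000, min=20414931889/3240000000, spread=616540643/155520000000
Step 8: max=1225512453983/194400000000, min=11761372008761/1866240000000, spread=17737747379/9331200000000

Answer: 2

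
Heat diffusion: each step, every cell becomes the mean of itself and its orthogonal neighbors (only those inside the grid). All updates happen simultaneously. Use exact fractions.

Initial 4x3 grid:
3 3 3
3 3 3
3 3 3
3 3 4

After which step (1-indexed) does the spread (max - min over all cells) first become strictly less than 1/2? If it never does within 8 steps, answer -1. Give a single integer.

Answer: 1

Derivation:
Step 1: max=10/3, min=3, spread=1/3
  -> spread < 1/2 first at step 1
Step 2: max=59/18, min=3, spread=5/18
Step 3: max=689/216, min=3, spread=41/216
Step 4: max=81977/25920, min=3, spread=4217/25920
Step 5: max=4874749/1555200, min=21679/7200, spread=38417/311040
Step 6: max=291136211/93312000, min=434597/144000, spread=1903471/18662400
Step 7: max=17397149089/5598720000, min=13075759/4320000, spread=18038617/223948800
Step 8: max=1041037782851/335923200000, min=1179326759/388800000, spread=883978523/13436928000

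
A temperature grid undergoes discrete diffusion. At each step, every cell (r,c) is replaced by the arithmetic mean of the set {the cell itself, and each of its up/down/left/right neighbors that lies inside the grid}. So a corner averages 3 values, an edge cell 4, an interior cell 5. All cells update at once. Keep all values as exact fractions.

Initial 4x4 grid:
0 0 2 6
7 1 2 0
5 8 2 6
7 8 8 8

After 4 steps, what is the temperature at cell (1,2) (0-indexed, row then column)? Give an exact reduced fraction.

Step 1: cell (1,2) = 7/5
Step 2: cell (1,2) = 81/25
Step 3: cell (1,2) = 18121/6000
Step 4: cell (1,2) = 635743/180000
Full grid after step 4:
  185783/64800 604211/216000 559939/216000 185917/64800
  416833/108000 623357/180000 635743/180000 183871/54000
  546929/108000 915709/180000 840191/180000 255623/54000
  393991/64800 1269403/216000 1251947/216000 352109/64800

Answer: 635743/180000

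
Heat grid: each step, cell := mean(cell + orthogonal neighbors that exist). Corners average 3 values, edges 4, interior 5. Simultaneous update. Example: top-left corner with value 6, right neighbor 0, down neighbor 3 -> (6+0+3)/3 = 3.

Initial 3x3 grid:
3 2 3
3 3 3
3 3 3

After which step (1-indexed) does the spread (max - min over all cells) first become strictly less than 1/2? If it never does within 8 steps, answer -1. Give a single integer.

Answer: 1

Derivation:
Step 1: max=3, min=8/3, spread=1/3
  -> spread < 1/2 first at step 1
Step 2: max=3, min=653/240, spread=67/240
Step 3: max=593/200, min=6043/2160, spread=1807/10800
Step 4: max=15839/5400, min=2434037/864000, spread=33401/288000
Step 5: max=1576609/540000, min=22098067/7776000, spread=3025513/38880000
Step 6: max=83644051/28800000, min=8866273133/3110400000, spread=53531/995328
Step 7: max=22536883949/7776000000, min=533839074151/186624000000, spread=450953/11943936
Step 8: max=2698351389481/933120000000, min=32083416439397/11197440000000, spread=3799043/143327232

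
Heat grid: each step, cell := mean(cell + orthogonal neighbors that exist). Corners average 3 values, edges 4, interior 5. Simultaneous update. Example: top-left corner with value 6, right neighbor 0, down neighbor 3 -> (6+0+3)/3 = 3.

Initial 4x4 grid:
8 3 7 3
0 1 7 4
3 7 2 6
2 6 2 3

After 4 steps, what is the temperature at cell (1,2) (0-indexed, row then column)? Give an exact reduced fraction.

Step 1: cell (1,2) = 21/5
Step 2: cell (1,2) = 113/25
Step 3: cell (1,2) = 2569/600
Step 4: cell (1,2) = 77377/18000
Full grid after step 4:
  249001/64800 890329/216000 38137/8640 148583/32400
  402437/108000 142223/36000 77377/18000 189173/43200
  391253/108000 346277/90000 721753/180000 900121/216000
  118271/32400 101087/27000 26513/6750 255283/64800

Answer: 77377/18000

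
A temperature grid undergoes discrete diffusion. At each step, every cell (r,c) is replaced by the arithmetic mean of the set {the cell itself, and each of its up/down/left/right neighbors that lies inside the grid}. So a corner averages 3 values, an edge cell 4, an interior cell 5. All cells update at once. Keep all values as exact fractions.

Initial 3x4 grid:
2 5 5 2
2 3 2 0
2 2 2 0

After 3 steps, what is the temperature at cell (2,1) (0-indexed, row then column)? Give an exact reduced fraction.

Answer: 5219/2400

Derivation:
Step 1: cell (2,1) = 9/4
Step 2: cell (2,1) = 171/80
Step 3: cell (2,1) = 5219/2400
Full grid after step 3:
  117/40 7169/2400 19397/7200 4949/2160
  12443/4800 5137/2000 1123/500 269/150
  409/180 5219/2400 12847/7200 3139/2160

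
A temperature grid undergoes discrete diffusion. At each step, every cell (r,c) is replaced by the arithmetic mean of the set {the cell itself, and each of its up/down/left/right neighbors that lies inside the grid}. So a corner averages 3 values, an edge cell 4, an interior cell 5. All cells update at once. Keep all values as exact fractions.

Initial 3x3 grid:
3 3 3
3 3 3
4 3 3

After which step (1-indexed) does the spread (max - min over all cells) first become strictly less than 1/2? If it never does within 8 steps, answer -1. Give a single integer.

Answer: 1

Derivation:
Step 1: max=10/3, min=3, spread=1/3
  -> spread < 1/2 first at step 1
Step 2: max=59/18, min=3, spread=5/18
Step 3: max=689/216, min=3, spread=41/216
Step 4: max=41011/12960, min=1091/360, spread=347/2592
Step 5: max=2439737/777600, min=10957/3600, spread=2921/31104
Step 6: max=145796539/46656000, min=1321483/432000, spread=24611/373248
Step 7: max=8716802033/2799360000, min=29816741/9720000, spread=207329/4478976
Step 8: max=521914752451/167961600000, min=1594001599/518400000, spread=1746635/53747712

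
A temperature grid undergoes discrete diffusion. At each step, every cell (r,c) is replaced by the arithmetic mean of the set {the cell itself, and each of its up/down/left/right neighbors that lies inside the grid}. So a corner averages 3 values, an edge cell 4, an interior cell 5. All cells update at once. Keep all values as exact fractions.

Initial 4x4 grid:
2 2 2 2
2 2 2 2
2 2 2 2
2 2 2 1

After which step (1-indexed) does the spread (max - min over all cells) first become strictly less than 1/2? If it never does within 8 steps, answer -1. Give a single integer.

Step 1: max=2, min=5/3, spread=1/3
  -> spread < 1/2 first at step 1
Step 2: max=2, min=31/18, spread=5/18
Step 3: max=2, min=391/216, spread=41/216
Step 4: max=2, min=11917/6480, spread=1043/6480
Step 5: max=2, min=363247/194400, spread=25553/194400
Step 6: max=35921/18000, min=10992541/5832000, spread=645863/5832000
Step 7: max=239029/120000, min=332278309/174960000, spread=16225973/174960000
Step 8: max=107299/54000, min=10020122017/5248800000, spread=409340783/5248800000

Answer: 1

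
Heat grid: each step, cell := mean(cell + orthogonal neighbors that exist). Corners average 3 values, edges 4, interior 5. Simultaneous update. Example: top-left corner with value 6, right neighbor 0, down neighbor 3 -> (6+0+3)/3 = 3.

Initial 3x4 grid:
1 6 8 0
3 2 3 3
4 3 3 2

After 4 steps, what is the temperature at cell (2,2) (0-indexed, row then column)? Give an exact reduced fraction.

Step 1: cell (2,2) = 11/4
Step 2: cell (2,2) = 733/240
Step 3: cell (2,2) = 21397/7200
Step 4: cell (2,2) = 663889/216000
Full grid after step 4:
  222137/64800 378037/108000 378257/108000 108461/32400
  1409993/432000 37477/11250 585107/180000 341587/108000
  101581/32400 675449/216000 663889/216000 190897/64800

Answer: 663889/216000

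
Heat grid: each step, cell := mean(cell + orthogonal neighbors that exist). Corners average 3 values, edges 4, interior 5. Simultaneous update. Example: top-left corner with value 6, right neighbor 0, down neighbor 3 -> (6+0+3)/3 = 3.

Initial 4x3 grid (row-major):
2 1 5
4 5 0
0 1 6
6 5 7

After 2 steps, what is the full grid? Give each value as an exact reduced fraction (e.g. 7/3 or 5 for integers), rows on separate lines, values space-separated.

After step 1:
  7/3 13/4 2
  11/4 11/5 4
  11/4 17/5 7/2
  11/3 19/4 6
After step 2:
  25/9 587/240 37/12
  301/120 78/25 117/40
  377/120 83/25 169/40
  67/18 1069/240 19/4

Answer: 25/9 587/240 37/12
301/120 78/25 117/40
377/120 83/25 169/40
67/18 1069/240 19/4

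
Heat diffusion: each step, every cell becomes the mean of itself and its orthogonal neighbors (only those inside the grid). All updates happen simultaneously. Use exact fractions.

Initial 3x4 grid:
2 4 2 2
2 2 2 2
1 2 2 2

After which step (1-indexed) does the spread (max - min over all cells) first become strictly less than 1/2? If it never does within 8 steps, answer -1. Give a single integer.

Answer: 3

Derivation:
Step 1: max=8/3, min=5/3, spread=1
Step 2: max=151/60, min=31/18, spread=143/180
Step 3: max=4999/2160, min=13849/7200, spread=8443/21600
  -> spread < 1/2 first at step 3
Step 4: max=244379/108000, min=255443/129600, spread=189059/648000
Step 5: max=17110267/7776000, min=13106221/6480000, spread=6914009/38880000
Step 6: max=423401557/194400000, min=33216211/16200000, spread=992281/7776000
Step 7: max=60286337947/27993600000, min=24114458363/11664000000, spread=12058189379/139968000000
Step 8: max=1499357830867/699840000000, min=60582016583/29160000000, spread=363115463/5598720000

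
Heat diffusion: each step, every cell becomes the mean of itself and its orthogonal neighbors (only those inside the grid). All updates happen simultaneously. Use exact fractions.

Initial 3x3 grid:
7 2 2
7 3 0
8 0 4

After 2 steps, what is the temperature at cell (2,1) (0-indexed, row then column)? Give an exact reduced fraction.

Answer: 749/240

Derivation:
Step 1: cell (2,1) = 15/4
Step 2: cell (2,1) = 749/240
Full grid after step 2:
  181/36 377/120 85/36
  1139/240 363/100 439/240
  5 749/240 22/9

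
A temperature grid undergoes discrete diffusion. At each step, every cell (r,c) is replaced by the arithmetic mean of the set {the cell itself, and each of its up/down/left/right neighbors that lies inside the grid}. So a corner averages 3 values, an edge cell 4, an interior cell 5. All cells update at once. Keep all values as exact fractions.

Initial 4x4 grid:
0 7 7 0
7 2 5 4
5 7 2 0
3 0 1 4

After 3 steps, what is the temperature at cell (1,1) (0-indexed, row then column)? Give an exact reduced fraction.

Step 1: cell (1,1) = 28/5
Step 2: cell (1,1) = 203/50
Step 3: cell (1,1) = 25873/6000
Full grid after step 3:
  9811/2160 30553/7200 29401/7200 775/216
  1873/450 25873/6000 10847/3000 23281/7200
  3641/900 10361/3000 18559/6000 18577/7200
  3581/1080 11279/3600 8771/3600 953/432

Answer: 25873/6000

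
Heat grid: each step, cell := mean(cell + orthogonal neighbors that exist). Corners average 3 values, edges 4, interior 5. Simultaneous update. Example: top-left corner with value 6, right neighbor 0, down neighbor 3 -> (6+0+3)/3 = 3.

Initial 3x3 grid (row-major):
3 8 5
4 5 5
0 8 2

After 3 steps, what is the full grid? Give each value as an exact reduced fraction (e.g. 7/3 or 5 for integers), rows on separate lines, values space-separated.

Answer: 695/144 4703/960 385/72
339/80 1961/400 1541/320
613/144 4093/960 43/9

Derivation:
After step 1:
  5 21/4 6
  3 6 17/4
  4 15/4 5
After step 2:
  53/12 89/16 31/6
  9/2 89/20 85/16
  43/12 75/16 13/3
After step 3:
  695/144 4703/960 385/72
  339/80 1961/400 1541/320
  613/144 4093/960 43/9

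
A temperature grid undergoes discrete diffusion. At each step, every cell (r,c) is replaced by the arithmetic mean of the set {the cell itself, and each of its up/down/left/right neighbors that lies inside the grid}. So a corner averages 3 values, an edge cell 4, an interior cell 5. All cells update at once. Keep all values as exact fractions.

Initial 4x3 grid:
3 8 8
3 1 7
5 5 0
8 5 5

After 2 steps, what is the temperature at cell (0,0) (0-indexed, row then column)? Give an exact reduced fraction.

Answer: 38/9

Derivation:
Step 1: cell (0,0) = 14/3
Step 2: cell (0,0) = 38/9
Full grid after step 2:
  38/9 83/15 50/9
  1063/240 4 1243/240
  349/80 93/20 887/240
  17/3 1097/240 40/9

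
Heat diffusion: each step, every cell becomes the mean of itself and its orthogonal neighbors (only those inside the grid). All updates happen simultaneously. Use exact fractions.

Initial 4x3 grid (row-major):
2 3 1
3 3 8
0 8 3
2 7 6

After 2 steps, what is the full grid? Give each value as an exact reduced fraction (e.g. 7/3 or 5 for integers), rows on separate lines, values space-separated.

Answer: 83/36 167/48 10/3
155/48 86/25 19/4
249/80 489/100 293/60
4 1097/240 52/9

Derivation:
After step 1:
  8/3 9/4 4
  2 5 15/4
  13/4 21/5 25/4
  3 23/4 16/3
After step 2:
  83/36 167/48 10/3
  155/48 86/25 19/4
  249/80 489/100 293/60
  4 1097/240 52/9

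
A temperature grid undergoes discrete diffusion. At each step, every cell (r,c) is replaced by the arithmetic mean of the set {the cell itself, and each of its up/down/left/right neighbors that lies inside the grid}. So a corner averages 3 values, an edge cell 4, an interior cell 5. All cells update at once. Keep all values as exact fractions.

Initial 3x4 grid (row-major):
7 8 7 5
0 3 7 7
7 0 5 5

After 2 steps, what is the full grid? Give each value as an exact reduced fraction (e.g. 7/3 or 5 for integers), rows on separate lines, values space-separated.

After step 1:
  5 25/4 27/4 19/3
  17/4 18/5 29/5 6
  7/3 15/4 17/4 17/3
After step 2:
  31/6 27/5 377/60 229/36
  911/240 473/100 132/25 119/20
  31/9 209/60 73/15 191/36

Answer: 31/6 27/5 377/60 229/36
911/240 473/100 132/25 119/20
31/9 209/60 73/15 191/36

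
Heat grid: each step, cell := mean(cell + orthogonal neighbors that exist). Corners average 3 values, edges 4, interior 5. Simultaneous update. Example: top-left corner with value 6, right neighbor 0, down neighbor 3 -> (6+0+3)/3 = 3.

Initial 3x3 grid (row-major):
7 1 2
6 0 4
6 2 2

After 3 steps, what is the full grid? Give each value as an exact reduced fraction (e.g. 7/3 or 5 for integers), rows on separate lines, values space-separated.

Answer: 8041/2160 2429/800 2773/1080
53947/14400 18689/6000 2981/1200
8101/2160 22211/7200 2843/1080

Derivation:
After step 1:
  14/3 5/2 7/3
  19/4 13/5 2
  14/3 5/2 8/3
After step 2:
  143/36 121/40 41/18
  1001/240 287/100 12/5
  143/36 373/120 43/18
After step 3:
  8041/2160 2429/800 2773/1080
  53947/14400 18689/6000 2981/1200
  8101/2160 22211/7200 2843/1080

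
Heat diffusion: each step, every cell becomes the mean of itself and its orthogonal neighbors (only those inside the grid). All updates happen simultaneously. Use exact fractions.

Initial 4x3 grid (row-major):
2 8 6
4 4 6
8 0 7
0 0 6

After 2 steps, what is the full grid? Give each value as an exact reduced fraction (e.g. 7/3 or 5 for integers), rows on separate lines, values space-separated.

After step 1:
  14/3 5 20/3
  9/2 22/5 23/4
  3 19/5 19/4
  8/3 3/2 13/3
After step 2:
  85/18 311/60 209/36
  497/120 469/100 647/120
  419/120 349/100 559/120
  43/18 123/40 127/36

Answer: 85/18 311/60 209/36
497/120 469/100 647/120
419/120 349/100 559/120
43/18 123/40 127/36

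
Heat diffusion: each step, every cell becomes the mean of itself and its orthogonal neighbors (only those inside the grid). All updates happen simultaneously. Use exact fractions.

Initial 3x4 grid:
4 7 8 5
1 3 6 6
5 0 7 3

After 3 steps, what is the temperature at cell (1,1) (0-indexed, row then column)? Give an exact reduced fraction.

Step 1: cell (1,1) = 17/5
Step 2: cell (1,1) = 219/50
Step 3: cell (1,1) = 1033/250
Full grid after step 3:
  327/80 5869/1200 2459/450 637/108
  5917/1600 1033/250 31057/6000 1202/225
  63/20 9263/2400 32069/7200 2191/432

Answer: 1033/250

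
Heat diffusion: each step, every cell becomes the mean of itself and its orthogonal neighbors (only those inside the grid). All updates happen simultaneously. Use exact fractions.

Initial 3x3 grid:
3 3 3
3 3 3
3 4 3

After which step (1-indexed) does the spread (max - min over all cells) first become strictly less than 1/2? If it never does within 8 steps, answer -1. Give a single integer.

Answer: 1

Derivation:
Step 1: max=10/3, min=3, spread=1/3
  -> spread < 1/2 first at step 1
Step 2: max=787/240, min=3, spread=67/240
Step 3: max=6917/2160, min=607/200, spread=1807/10800
Step 4: max=2749963/864000, min=16561/5400, spread=33401/288000
Step 5: max=24557933/7776000, min=1663391/540000, spread=3025513/38880000
Step 6: max=9796126867/3110400000, min=89155949/28800000, spread=53531/995328
Step 7: max=585904925849/186624000000, min=24119116051/7776000000, spread=450953/11943936
Step 8: max=35101223560603/11197440000000, min=2900368610519/933120000000, spread=3799043/143327232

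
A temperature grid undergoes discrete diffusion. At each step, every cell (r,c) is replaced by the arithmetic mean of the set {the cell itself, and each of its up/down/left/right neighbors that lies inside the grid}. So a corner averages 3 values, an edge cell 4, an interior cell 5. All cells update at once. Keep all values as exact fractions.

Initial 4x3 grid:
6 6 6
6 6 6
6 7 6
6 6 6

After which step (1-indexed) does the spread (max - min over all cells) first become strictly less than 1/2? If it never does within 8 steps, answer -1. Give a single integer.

Step 1: max=25/4, min=6, spread=1/4
  -> spread < 1/2 first at step 1
Step 2: max=623/100, min=6, spread=23/100
Step 3: max=29611/4800, min=2413/400, spread=131/960
Step 4: max=265751/43200, min=43591/7200, spread=841/8640
Step 5: max=106222051/17280000, min=8733373/1440000, spread=56863/691200
Step 6: max=954654341/155520000, min=78749543/12960000, spread=386393/6220800
Step 7: max=381641723131/62208000000, min=31524358813/5184000000, spread=26795339/497664000
Step 8: max=22878695714129/3732480000000, min=1893326149667/311040000000, spread=254051069/5971968000

Answer: 1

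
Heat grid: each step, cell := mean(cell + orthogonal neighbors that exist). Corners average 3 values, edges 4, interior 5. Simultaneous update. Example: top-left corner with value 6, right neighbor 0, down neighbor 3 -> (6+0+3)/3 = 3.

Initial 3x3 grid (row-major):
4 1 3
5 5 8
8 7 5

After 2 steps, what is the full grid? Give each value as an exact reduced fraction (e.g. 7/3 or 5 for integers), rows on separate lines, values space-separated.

Answer: 145/36 947/240 25/6
207/40 509/100 1267/240
221/36 1487/240 109/18

Derivation:
After step 1:
  10/3 13/4 4
  11/2 26/5 21/4
  20/3 25/4 20/3
After step 2:
  145/36 947/240 25/6
  207/40 509/100 1267/240
  221/36 1487/240 109/18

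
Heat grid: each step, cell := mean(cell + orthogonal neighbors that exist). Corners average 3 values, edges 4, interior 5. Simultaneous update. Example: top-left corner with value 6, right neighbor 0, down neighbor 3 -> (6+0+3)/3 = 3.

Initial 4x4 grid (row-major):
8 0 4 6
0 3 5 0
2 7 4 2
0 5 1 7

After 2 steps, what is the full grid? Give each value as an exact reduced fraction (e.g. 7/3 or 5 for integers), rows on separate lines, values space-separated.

After step 1:
  8/3 15/4 15/4 10/3
  13/4 3 16/5 13/4
  9/4 21/5 19/5 13/4
  7/3 13/4 17/4 10/3
After step 2:
  29/9 79/24 421/120 31/9
  67/24 87/25 17/5 391/120
  361/120 33/10 187/50 409/120
  47/18 421/120 439/120 65/18

Answer: 29/9 79/24 421/120 31/9
67/24 87/25 17/5 391/120
361/120 33/10 187/50 409/120
47/18 421/120 439/120 65/18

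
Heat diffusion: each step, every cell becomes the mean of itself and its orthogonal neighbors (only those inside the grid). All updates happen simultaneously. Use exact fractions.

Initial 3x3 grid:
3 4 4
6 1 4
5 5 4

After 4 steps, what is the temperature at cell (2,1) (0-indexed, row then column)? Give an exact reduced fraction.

Answer: 705257/172800

Derivation:
Step 1: cell (2,1) = 15/4
Step 2: cell (2,1) = 209/48
Step 3: cell (2,1) = 11491/2880
Step 4: cell (2,1) = 705257/172800
Full grid after step 4:
  99821/25920 20651/5400 10559/2880
  702257/172800 92353/24000 664507/172800
  53083/12960 705257/172800 1574/405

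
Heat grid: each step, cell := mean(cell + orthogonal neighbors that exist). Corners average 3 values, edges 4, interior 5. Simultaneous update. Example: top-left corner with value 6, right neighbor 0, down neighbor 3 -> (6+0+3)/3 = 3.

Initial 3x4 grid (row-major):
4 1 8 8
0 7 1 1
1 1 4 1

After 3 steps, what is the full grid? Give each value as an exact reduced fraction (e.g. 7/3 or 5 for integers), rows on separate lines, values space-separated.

After step 1:
  5/3 5 9/2 17/3
  3 2 21/5 11/4
  2/3 13/4 7/4 2
After step 2:
  29/9 79/24 581/120 155/36
  11/6 349/100 76/25 877/240
  83/36 23/12 14/5 13/6
After step 3:
  601/216 13361/3600 13931/3600 9217/2160
  4883/1800 8143/3000 21391/6000 47399/14400
  109/54 9461/3600 2977/1200 2069/720

Answer: 601/216 13361/3600 13931/3600 9217/2160
4883/1800 8143/3000 21391/6000 47399/14400
109/54 9461/3600 2977/1200 2069/720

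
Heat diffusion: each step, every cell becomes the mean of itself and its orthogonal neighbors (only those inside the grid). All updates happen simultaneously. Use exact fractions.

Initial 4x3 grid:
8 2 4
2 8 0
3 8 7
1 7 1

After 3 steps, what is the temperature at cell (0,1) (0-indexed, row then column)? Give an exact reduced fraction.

Step 1: cell (0,1) = 11/2
Step 2: cell (0,1) = 31/8
Step 3: cell (0,1) = 3619/800
Full grid after step 3:
  623/144 3619/800 559/144
  11447/2400 536/125 10847/2400
  30991/7200 29293/6000 10597/2400
  2419/540 63257/14400 863/180

Answer: 3619/800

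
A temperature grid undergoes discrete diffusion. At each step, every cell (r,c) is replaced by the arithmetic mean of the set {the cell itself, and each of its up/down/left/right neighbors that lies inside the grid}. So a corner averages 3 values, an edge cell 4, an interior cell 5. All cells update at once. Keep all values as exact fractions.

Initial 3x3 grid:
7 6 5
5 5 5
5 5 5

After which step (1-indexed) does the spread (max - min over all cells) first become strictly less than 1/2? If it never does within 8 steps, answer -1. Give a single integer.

Step 1: max=6, min=5, spread=1
Step 2: max=23/4, min=5, spread=3/4
Step 3: max=4019/720, min=911/180, spread=25/48
Step 4: max=237353/43200, min=27691/5400, spread=211/576
  -> spread < 1/2 first at step 4
Step 5: max=4694297/864000, min=41409/8000, spread=1777/6912
Step 6: max=838918177/155520000, min=12669493/2430000, spread=14971/82944
Step 7: max=50075870419/9331200000, min=12223371511/2332800000, spread=126121/995328
Step 8: max=997999302131/186624000000, min=122674719407/23328000000, spread=1062499/11943936

Answer: 4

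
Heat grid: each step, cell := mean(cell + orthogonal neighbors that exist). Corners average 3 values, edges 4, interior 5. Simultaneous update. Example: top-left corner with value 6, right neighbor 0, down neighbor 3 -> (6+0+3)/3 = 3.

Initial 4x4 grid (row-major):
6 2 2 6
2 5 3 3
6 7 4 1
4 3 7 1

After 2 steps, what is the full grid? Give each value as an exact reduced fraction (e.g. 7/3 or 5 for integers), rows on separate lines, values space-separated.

Answer: 71/18 53/15 211/60 61/18
499/120 207/50 181/50 377/120
113/24 116/25 94/25 129/40
43/9 55/12 41/10 3

Derivation:
After step 1:
  10/3 15/4 13/4 11/3
  19/4 19/5 17/5 13/4
  19/4 5 22/5 9/4
  13/3 21/4 15/4 3
After step 2:
  71/18 53/15 211/60 61/18
  499/120 207/50 181/50 377/120
  113/24 116/25 94/25 129/40
  43/9 55/12 41/10 3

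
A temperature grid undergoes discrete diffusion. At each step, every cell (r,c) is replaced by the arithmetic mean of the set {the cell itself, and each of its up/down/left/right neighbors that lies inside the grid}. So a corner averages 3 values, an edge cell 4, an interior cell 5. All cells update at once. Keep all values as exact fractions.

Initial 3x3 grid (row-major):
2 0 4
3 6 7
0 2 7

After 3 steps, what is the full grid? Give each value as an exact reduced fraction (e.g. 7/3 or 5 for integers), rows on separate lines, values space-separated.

After step 1:
  5/3 3 11/3
  11/4 18/5 6
  5/3 15/4 16/3
After step 2:
  89/36 179/60 38/9
  581/240 191/50 93/20
  49/18 287/80 181/36
After step 3:
  5671/2160 3037/900 1067/270
  41167/14400 10477/3000 443/100
  3143/1080 6063/1600 9551/2160

Answer: 5671/2160 3037/900 1067/270
41167/14400 10477/3000 443/100
3143/1080 6063/1600 9551/2160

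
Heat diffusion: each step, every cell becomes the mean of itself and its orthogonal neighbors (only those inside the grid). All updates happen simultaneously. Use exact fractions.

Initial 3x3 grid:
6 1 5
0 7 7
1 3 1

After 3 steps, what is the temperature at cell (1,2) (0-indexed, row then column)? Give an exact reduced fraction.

Answer: 5011/1200

Derivation:
Step 1: cell (1,2) = 5
Step 2: cell (1,2) = 83/20
Step 3: cell (1,2) = 5011/1200
Full grid after step 3:
  7181/2160 57407/14400 9071/2160
  23041/7200 20959/6000 5011/1200
  2953/1080 1337/400 1969/540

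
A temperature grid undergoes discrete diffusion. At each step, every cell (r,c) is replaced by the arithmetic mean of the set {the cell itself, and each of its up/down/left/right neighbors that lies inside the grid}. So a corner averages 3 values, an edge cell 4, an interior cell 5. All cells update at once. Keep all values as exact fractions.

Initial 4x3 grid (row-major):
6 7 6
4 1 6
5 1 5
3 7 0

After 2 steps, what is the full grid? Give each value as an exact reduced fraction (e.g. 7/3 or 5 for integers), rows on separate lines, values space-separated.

After step 1:
  17/3 5 19/3
  4 19/5 9/2
  13/4 19/5 3
  5 11/4 4
After step 2:
  44/9 26/5 95/18
  1003/240 211/50 529/120
  321/80 83/25 153/40
  11/3 311/80 13/4

Answer: 44/9 26/5 95/18
1003/240 211/50 529/120
321/80 83/25 153/40
11/3 311/80 13/4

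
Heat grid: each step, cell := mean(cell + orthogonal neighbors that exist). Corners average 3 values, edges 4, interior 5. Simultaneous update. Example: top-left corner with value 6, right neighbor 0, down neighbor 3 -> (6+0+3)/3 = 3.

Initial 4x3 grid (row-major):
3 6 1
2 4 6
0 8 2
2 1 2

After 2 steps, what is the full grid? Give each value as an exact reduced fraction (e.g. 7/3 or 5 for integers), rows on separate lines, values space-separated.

Answer: 113/36 167/40 133/36
847/240 86/25 1037/240
37/16 379/100 149/48
29/12 107/48 113/36

Derivation:
After step 1:
  11/3 7/2 13/3
  9/4 26/5 13/4
  3 3 9/2
  1 13/4 5/3
After step 2:
  113/36 167/40 133/36
  847/240 86/25 1037/240
  37/16 379/100 149/48
  29/12 107/48 113/36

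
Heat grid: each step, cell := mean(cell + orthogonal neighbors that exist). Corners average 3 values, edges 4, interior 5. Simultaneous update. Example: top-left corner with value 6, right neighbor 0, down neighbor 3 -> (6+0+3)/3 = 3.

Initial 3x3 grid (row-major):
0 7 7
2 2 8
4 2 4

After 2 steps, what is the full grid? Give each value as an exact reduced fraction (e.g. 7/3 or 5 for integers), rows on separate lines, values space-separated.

After step 1:
  3 4 22/3
  2 21/5 21/4
  8/3 3 14/3
After step 2:
  3 139/30 199/36
  89/30 369/100 429/80
  23/9 109/30 155/36

Answer: 3 139/30 199/36
89/30 369/100 429/80
23/9 109/30 155/36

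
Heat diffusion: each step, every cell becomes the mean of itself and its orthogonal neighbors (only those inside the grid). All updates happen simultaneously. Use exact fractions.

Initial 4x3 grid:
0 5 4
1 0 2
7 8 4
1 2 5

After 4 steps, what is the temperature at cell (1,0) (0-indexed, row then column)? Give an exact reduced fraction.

Answer: 218861/72000

Derivation:
Step 1: cell (1,0) = 2
Step 2: cell (1,0) = 229/80
Step 3: cell (1,0) = 6733/2400
Step 4: cell (1,0) = 218861/72000
Full grid after step 4:
  115271/43200 2473987/864000 384413/129600
  218861/72000 1113773/360000 722083/216000
  737483/216000 13663/3750 788983/216000
  242669/64800 5687/1500 253969/64800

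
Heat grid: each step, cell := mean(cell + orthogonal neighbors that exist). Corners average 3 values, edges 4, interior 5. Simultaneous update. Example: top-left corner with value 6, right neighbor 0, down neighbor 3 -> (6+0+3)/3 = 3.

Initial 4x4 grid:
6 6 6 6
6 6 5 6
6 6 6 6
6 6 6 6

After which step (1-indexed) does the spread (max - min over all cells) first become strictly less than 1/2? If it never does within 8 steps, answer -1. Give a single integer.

Answer: 1

Derivation:
Step 1: max=6, min=23/4, spread=1/4
  -> spread < 1/2 first at step 1
Step 2: max=6, min=289/50, spread=11/50
Step 3: max=6, min=14033/2400, spread=367/2400
Step 4: max=3587/600, min=63229/10800, spread=1337/10800
Step 5: max=107531/18000, min=1902331/324000, spread=33227/324000
Step 6: max=643951/108000, min=57105673/9720000, spread=849917/9720000
Step 7: max=9651467/1620000, min=1715885653/291600000, spread=21378407/291600000
Step 8: max=2892311657/486000000, min=51521537629/8748000000, spread=540072197/8748000000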